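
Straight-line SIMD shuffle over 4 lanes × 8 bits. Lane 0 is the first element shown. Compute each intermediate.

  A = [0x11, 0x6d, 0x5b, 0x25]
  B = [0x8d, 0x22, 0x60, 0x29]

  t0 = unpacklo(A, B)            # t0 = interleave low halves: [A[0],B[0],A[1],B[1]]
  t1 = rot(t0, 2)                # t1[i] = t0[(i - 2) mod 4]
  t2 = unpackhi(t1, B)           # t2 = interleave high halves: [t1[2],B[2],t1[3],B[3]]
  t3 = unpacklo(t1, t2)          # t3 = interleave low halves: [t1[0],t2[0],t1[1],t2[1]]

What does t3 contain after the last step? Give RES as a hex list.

  t0: 11 8d 6d 22
  t1: 6d 22 11 8d
  t2: 11 60 8d 29
  t3: 6d 11 22 60

RES = [0x6d, 0x11, 0x22, 0x60]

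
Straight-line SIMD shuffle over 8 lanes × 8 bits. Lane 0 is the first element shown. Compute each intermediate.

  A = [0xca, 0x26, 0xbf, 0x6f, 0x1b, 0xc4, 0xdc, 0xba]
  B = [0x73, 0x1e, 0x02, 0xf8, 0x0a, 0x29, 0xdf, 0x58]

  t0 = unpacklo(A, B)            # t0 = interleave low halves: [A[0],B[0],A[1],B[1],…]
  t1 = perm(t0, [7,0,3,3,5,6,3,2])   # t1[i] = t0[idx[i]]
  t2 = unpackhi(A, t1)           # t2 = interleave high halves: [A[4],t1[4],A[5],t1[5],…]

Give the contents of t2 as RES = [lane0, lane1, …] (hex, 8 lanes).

RES = [0x1b, 0x02, 0xc4, 0x6f, 0xdc, 0x1e, 0xba, 0x26]

→ t0 |ca|73|26|1e|bf|02|6f|f8|
→ t1 |f8|ca|1e|1e|02|6f|1e|26|
→ t2 |1b|02|c4|6f|dc|1e|ba|26|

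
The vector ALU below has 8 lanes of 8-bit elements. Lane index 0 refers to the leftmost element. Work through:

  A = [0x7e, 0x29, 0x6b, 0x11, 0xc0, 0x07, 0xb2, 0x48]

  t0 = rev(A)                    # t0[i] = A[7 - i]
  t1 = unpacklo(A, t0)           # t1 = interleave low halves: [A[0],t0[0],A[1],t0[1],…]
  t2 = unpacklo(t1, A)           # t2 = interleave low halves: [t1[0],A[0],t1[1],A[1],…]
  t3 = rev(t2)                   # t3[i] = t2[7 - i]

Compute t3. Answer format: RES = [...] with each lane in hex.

RES = [ 0x11  0xb2  0x6b  0x29  0x29  0x48  0x7e  0x7e ]

→ t0 |48|b2|07|c0|11|6b|29|7e|
→ t1 |7e|48|29|b2|6b|07|11|c0|
→ t2 |7e|7e|48|29|29|6b|b2|11|
→ t3 |11|b2|6b|29|29|48|7e|7e|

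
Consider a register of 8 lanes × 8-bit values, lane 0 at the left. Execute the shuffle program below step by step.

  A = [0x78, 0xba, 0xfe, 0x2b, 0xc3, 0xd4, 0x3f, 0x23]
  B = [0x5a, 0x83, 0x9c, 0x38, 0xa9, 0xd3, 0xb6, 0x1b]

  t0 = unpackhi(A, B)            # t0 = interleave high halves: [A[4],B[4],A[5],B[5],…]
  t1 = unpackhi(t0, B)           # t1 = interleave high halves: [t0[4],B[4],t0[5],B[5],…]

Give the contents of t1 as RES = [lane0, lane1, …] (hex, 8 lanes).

t0 = [0xc3, 0xa9, 0xd4, 0xd3, 0x3f, 0xb6, 0x23, 0x1b]
t1 = [0x3f, 0xa9, 0xb6, 0xd3, 0x23, 0xb6, 0x1b, 0x1b]

RES = [0x3f, 0xa9, 0xb6, 0xd3, 0x23, 0xb6, 0x1b, 0x1b]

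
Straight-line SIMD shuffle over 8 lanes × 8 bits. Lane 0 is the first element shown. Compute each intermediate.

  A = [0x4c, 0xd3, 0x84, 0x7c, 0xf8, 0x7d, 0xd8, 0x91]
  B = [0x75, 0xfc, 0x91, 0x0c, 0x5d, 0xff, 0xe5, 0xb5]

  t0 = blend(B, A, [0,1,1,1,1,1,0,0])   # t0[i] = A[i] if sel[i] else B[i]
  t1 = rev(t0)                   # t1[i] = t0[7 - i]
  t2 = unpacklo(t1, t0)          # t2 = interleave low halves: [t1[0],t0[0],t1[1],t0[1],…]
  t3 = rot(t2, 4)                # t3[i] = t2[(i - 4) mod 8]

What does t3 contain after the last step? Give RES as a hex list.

RES = [ 0x7d  0x84  0xf8  0x7c  0xb5  0x75  0xe5  0xd3 ]

  t0: 75 d3 84 7c f8 7d e5 b5
  t1: b5 e5 7d f8 7c 84 d3 75
  t2: b5 75 e5 d3 7d 84 f8 7c
  t3: 7d 84 f8 7c b5 75 e5 d3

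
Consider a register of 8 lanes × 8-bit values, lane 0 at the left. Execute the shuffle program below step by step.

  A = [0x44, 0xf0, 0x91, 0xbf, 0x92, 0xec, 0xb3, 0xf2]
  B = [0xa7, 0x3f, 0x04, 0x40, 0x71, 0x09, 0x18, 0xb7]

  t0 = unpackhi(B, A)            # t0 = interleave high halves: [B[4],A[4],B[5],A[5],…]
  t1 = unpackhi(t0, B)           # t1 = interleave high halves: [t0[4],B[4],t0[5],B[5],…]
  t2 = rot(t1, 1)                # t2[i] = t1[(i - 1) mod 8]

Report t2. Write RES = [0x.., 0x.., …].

  t0: 71 92 09 ec 18 b3 b7 f2
  t1: 18 71 b3 09 b7 18 f2 b7
  t2: b7 18 71 b3 09 b7 18 f2

RES = [ 0xb7  0x18  0x71  0xb3  0x09  0xb7  0x18  0xf2 ]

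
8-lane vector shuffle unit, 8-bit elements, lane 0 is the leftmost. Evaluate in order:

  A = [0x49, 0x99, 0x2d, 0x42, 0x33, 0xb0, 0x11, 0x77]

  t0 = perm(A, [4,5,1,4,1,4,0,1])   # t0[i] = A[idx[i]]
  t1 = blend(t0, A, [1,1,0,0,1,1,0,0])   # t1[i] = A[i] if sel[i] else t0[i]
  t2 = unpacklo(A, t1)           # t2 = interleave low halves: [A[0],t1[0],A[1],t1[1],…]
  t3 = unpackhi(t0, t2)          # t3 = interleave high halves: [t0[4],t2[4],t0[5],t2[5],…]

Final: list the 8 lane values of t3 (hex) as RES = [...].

t0 = [0x33, 0xb0, 0x99, 0x33, 0x99, 0x33, 0x49, 0x99]
t1 = [0x49, 0x99, 0x99, 0x33, 0x33, 0xb0, 0x49, 0x99]
t2 = [0x49, 0x49, 0x99, 0x99, 0x2d, 0x99, 0x42, 0x33]
t3 = [0x99, 0x2d, 0x33, 0x99, 0x49, 0x42, 0x99, 0x33]

RES = [0x99, 0x2d, 0x33, 0x99, 0x49, 0x42, 0x99, 0x33]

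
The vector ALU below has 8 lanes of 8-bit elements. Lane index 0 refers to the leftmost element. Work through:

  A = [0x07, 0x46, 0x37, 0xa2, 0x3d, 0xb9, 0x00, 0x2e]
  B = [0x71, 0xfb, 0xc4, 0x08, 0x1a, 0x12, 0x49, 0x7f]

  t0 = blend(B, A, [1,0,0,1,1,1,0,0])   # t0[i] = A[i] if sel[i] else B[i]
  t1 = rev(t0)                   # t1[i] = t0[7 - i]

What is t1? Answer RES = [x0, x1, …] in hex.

RES = [ 0x7f  0x49  0xb9  0x3d  0xa2  0xc4  0xfb  0x07 ]

→ t0 |07|fb|c4|a2|3d|b9|49|7f|
→ t1 |7f|49|b9|3d|a2|c4|fb|07|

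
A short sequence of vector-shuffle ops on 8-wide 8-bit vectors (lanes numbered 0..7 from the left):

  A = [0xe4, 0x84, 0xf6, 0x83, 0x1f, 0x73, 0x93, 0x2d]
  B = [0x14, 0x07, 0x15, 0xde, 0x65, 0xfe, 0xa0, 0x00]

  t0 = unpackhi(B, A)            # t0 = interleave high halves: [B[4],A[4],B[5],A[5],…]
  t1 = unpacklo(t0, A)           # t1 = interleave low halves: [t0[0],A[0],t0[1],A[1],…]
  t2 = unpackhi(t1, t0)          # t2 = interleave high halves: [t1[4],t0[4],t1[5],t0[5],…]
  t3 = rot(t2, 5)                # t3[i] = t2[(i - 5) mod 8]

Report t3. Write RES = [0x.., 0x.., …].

RES = [0x93, 0x73, 0x00, 0x83, 0x2d, 0xfe, 0xa0, 0xf6]

→ t0 |65|1f|fe|73|a0|93|00|2d|
→ t1 |65|e4|1f|84|fe|f6|73|83|
→ t2 |fe|a0|f6|93|73|00|83|2d|
→ t3 |93|73|00|83|2d|fe|a0|f6|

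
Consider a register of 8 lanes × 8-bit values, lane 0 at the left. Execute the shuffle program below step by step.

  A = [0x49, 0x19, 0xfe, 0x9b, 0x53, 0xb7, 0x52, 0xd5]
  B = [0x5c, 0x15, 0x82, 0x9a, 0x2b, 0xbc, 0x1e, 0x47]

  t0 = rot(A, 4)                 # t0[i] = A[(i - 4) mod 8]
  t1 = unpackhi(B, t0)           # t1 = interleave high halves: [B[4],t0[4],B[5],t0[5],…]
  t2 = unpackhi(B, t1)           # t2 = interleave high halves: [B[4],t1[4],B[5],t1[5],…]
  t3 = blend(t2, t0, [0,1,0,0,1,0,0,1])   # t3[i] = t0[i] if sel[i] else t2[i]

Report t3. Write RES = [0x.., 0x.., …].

RES = [0x2b, 0xb7, 0xbc, 0xfe, 0x49, 0x47, 0x47, 0x9b]

t0 = [0x53, 0xb7, 0x52, 0xd5, 0x49, 0x19, 0xfe, 0x9b]
t1 = [0x2b, 0x49, 0xbc, 0x19, 0x1e, 0xfe, 0x47, 0x9b]
t2 = [0x2b, 0x1e, 0xbc, 0xfe, 0x1e, 0x47, 0x47, 0x9b]
t3 = [0x2b, 0xb7, 0xbc, 0xfe, 0x49, 0x47, 0x47, 0x9b]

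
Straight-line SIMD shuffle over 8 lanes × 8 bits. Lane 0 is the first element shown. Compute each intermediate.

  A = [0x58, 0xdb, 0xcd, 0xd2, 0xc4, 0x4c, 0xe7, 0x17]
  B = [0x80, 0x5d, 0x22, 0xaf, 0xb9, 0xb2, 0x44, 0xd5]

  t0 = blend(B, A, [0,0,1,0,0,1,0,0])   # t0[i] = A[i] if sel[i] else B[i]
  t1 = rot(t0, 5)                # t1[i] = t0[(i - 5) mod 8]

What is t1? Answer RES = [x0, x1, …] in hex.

RES = [ 0xaf  0xb9  0x4c  0x44  0xd5  0x80  0x5d  0xcd ]

t0 = [0x80, 0x5d, 0xcd, 0xaf, 0xb9, 0x4c, 0x44, 0xd5]
t1 = [0xaf, 0xb9, 0x4c, 0x44, 0xd5, 0x80, 0x5d, 0xcd]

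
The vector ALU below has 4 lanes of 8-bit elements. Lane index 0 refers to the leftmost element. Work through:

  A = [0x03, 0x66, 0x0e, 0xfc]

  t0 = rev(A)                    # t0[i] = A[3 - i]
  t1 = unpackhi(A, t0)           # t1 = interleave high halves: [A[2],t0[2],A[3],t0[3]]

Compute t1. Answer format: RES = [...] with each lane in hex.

RES = [ 0x0e  0x66  0xfc  0x03 ]

→ t0 |fc|0e|66|03|
→ t1 |0e|66|fc|03|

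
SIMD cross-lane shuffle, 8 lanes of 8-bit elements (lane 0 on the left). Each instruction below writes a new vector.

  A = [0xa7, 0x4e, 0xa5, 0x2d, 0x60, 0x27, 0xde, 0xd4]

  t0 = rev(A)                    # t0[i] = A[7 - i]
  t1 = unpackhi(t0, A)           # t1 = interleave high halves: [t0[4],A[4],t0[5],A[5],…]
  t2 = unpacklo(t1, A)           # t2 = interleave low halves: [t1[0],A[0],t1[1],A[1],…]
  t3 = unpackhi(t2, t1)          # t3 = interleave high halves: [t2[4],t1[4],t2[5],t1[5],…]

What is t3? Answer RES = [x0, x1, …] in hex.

  t0: d4 de 27 60 2d a5 4e a7
  t1: 2d 60 a5 27 4e de a7 d4
  t2: 2d a7 60 4e a5 a5 27 2d
  t3: a5 4e a5 de 27 a7 2d d4

RES = [ 0xa5  0x4e  0xa5  0xde  0x27  0xa7  0x2d  0xd4 ]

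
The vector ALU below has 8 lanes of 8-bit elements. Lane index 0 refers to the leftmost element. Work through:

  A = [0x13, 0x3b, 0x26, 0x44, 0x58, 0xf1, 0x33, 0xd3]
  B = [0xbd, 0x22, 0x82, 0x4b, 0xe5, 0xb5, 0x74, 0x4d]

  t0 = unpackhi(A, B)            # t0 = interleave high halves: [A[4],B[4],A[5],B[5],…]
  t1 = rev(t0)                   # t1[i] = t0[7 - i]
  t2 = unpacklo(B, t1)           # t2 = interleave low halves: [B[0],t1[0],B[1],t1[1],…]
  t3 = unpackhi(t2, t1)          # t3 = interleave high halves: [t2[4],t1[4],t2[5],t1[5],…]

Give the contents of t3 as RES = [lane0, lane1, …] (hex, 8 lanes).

RES = [ 0x82  0xb5  0x74  0xf1  0x4b  0xe5  0x33  0x58 ]

  t0: 58 e5 f1 b5 33 74 d3 4d
  t1: 4d d3 74 33 b5 f1 e5 58
  t2: bd 4d 22 d3 82 74 4b 33
  t3: 82 b5 74 f1 4b e5 33 58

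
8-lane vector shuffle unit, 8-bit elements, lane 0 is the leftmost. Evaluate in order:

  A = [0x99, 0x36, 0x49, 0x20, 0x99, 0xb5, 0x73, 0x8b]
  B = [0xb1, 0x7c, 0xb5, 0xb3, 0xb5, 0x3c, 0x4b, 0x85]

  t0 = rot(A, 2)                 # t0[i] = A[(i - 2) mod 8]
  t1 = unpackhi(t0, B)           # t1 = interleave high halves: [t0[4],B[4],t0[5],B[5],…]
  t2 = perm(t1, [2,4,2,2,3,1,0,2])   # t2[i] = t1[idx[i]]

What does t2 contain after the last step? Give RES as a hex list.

→ t0 |73|8b|99|36|49|20|99|b5|
→ t1 |49|b5|20|3c|99|4b|b5|85|
→ t2 |20|99|20|20|3c|b5|49|20|

RES = [ 0x20  0x99  0x20  0x20  0x3c  0xb5  0x49  0x20 ]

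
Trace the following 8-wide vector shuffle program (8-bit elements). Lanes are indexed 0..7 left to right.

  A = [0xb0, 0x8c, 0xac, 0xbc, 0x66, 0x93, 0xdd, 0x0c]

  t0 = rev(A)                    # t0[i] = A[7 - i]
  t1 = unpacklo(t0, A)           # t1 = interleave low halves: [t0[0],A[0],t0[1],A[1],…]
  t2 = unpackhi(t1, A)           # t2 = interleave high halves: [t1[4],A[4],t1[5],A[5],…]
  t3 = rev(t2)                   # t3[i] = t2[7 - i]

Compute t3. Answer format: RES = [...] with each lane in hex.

RES = [0x0c, 0xbc, 0xdd, 0x66, 0x93, 0xac, 0x66, 0x93]

  t0: 0c dd 93 66 bc ac 8c b0
  t1: 0c b0 dd 8c 93 ac 66 bc
  t2: 93 66 ac 93 66 dd bc 0c
  t3: 0c bc dd 66 93 ac 66 93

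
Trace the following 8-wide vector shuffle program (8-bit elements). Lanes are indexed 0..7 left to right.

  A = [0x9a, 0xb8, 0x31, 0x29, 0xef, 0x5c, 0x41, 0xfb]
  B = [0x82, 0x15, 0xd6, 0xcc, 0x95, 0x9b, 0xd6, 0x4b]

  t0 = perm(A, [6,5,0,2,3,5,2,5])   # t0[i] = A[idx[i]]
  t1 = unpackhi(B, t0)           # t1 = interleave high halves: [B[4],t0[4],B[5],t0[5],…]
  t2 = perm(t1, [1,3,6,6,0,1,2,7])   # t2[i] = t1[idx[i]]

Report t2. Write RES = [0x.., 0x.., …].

t0 = [0x41, 0x5c, 0x9a, 0x31, 0x29, 0x5c, 0x31, 0x5c]
t1 = [0x95, 0x29, 0x9b, 0x5c, 0xd6, 0x31, 0x4b, 0x5c]
t2 = [0x29, 0x5c, 0x4b, 0x4b, 0x95, 0x29, 0x9b, 0x5c]

RES = [ 0x29  0x5c  0x4b  0x4b  0x95  0x29  0x9b  0x5c ]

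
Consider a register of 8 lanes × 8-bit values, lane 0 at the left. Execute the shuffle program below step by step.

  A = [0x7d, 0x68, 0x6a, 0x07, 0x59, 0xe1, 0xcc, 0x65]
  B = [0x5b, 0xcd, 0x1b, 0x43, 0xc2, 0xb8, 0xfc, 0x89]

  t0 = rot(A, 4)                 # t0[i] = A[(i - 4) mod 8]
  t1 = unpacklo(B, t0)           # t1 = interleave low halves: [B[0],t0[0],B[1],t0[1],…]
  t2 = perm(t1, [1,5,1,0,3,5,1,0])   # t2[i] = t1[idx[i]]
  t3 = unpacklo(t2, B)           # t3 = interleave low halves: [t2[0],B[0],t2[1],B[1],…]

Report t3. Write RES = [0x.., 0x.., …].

RES = [0x59, 0x5b, 0xcc, 0xcd, 0x59, 0x1b, 0x5b, 0x43]

  t0: 59 e1 cc 65 7d 68 6a 07
  t1: 5b 59 cd e1 1b cc 43 65
  t2: 59 cc 59 5b e1 cc 59 5b
  t3: 59 5b cc cd 59 1b 5b 43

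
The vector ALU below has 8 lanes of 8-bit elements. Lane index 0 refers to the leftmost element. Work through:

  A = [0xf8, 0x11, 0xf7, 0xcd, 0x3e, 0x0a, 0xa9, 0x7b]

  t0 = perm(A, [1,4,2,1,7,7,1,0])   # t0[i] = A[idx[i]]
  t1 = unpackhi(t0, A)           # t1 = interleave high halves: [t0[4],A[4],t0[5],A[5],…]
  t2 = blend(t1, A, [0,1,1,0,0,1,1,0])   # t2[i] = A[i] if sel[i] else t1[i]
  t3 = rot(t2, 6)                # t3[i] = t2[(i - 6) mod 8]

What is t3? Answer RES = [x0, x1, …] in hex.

RES = [0xf7, 0x0a, 0x11, 0x0a, 0xa9, 0x7b, 0x7b, 0x11]

t0 = [0x11, 0x3e, 0xf7, 0x11, 0x7b, 0x7b, 0x11, 0xf8]
t1 = [0x7b, 0x3e, 0x7b, 0x0a, 0x11, 0xa9, 0xf8, 0x7b]
t2 = [0x7b, 0x11, 0xf7, 0x0a, 0x11, 0x0a, 0xa9, 0x7b]
t3 = [0xf7, 0x0a, 0x11, 0x0a, 0xa9, 0x7b, 0x7b, 0x11]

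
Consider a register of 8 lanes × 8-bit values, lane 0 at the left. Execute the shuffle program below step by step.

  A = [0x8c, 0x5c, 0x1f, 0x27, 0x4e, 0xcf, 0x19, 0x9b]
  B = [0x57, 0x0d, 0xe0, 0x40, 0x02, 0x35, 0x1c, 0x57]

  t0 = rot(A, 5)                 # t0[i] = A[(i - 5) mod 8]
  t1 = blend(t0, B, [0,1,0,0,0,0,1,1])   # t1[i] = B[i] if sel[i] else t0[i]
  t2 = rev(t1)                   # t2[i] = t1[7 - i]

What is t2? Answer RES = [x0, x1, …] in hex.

  t0: 27 4e cf 19 9b 8c 5c 1f
  t1: 27 0d cf 19 9b 8c 1c 57
  t2: 57 1c 8c 9b 19 cf 0d 27

RES = [0x57, 0x1c, 0x8c, 0x9b, 0x19, 0xcf, 0x0d, 0x27]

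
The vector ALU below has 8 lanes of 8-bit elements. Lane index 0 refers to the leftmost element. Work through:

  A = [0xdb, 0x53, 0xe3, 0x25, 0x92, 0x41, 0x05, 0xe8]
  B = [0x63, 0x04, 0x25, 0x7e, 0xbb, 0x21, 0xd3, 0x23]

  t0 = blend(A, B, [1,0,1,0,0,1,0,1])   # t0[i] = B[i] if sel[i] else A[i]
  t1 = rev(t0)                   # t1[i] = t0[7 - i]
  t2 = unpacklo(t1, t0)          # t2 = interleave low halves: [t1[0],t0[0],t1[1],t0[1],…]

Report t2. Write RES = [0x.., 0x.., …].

RES = [0x23, 0x63, 0x05, 0x53, 0x21, 0x25, 0x92, 0x25]

→ t0 |63|53|25|25|92|21|05|23|
→ t1 |23|05|21|92|25|25|53|63|
→ t2 |23|63|05|53|21|25|92|25|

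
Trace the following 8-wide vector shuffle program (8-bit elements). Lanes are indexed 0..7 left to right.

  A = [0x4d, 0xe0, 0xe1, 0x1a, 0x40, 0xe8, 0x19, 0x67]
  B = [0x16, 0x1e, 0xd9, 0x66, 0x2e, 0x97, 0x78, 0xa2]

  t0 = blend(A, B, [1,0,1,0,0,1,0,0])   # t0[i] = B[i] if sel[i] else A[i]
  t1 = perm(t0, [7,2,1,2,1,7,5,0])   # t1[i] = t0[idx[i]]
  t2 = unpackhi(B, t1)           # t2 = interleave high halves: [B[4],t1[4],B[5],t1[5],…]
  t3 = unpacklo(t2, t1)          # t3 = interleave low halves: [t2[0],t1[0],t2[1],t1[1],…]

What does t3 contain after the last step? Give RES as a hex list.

  t0: 16 e0 d9 1a 40 97 19 67
  t1: 67 d9 e0 d9 e0 67 97 16
  t2: 2e e0 97 67 78 97 a2 16
  t3: 2e 67 e0 d9 97 e0 67 d9

RES = [0x2e, 0x67, 0xe0, 0xd9, 0x97, 0xe0, 0x67, 0xd9]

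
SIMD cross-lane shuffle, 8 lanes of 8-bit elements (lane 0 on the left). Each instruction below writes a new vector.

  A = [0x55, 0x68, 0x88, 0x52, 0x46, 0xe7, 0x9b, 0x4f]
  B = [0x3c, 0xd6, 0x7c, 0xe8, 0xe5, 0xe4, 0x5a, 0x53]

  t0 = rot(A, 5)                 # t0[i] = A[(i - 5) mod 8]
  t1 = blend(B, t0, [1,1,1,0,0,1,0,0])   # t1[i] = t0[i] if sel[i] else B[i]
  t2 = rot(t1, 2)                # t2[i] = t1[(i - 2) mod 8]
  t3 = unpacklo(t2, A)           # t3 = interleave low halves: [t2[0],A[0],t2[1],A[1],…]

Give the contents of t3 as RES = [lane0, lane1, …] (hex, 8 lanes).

RES = [0x5a, 0x55, 0x53, 0x68, 0x52, 0x88, 0x46, 0x52]

→ t0 |52|46|e7|9b|4f|55|68|88|
→ t1 |52|46|e7|e8|e5|55|5a|53|
→ t2 |5a|53|52|46|e7|e8|e5|55|
→ t3 |5a|55|53|68|52|88|46|52|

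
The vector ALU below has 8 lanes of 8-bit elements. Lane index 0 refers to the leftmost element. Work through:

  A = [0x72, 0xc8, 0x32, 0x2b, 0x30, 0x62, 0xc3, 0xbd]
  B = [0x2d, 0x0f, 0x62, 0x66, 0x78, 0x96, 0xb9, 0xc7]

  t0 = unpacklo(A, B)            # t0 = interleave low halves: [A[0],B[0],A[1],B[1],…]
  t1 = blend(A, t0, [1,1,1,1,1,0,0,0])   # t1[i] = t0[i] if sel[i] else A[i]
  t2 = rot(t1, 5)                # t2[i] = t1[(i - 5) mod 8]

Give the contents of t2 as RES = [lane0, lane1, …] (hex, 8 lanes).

RES = [ 0x0f  0x32  0x62  0xc3  0xbd  0x72  0x2d  0xc8 ]

  t0: 72 2d c8 0f 32 62 2b 66
  t1: 72 2d c8 0f 32 62 c3 bd
  t2: 0f 32 62 c3 bd 72 2d c8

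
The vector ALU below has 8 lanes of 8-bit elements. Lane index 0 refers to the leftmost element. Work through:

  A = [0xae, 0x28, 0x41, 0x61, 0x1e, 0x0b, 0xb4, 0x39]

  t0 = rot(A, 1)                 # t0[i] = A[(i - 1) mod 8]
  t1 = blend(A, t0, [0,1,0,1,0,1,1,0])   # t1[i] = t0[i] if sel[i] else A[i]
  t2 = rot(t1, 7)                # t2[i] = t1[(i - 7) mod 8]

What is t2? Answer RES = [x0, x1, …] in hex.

RES = [0xae, 0x41, 0x41, 0x1e, 0x1e, 0x0b, 0x39, 0xae]

t0 = [0x39, 0xae, 0x28, 0x41, 0x61, 0x1e, 0x0b, 0xb4]
t1 = [0xae, 0xae, 0x41, 0x41, 0x1e, 0x1e, 0x0b, 0x39]
t2 = [0xae, 0x41, 0x41, 0x1e, 0x1e, 0x0b, 0x39, 0xae]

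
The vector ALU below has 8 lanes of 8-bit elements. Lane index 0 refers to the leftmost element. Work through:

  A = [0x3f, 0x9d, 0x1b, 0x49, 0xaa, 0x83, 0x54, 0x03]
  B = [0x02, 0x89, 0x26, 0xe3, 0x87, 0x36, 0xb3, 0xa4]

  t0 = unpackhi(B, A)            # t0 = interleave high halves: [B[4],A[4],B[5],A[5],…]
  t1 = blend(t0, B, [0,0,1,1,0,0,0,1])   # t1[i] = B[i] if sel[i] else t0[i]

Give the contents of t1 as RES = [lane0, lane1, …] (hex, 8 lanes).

RES = [0x87, 0xaa, 0x26, 0xe3, 0xb3, 0x54, 0xa4, 0xa4]

t0 = [0x87, 0xaa, 0x36, 0x83, 0xb3, 0x54, 0xa4, 0x03]
t1 = [0x87, 0xaa, 0x26, 0xe3, 0xb3, 0x54, 0xa4, 0xa4]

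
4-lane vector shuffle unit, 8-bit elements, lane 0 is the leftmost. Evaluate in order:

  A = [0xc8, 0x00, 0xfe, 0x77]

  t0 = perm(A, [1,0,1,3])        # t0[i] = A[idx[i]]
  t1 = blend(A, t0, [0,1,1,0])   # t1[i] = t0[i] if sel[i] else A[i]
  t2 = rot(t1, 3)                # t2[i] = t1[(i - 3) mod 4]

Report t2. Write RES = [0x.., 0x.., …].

RES = [0xc8, 0x00, 0x77, 0xc8]

  t0: 00 c8 00 77
  t1: c8 c8 00 77
  t2: c8 00 77 c8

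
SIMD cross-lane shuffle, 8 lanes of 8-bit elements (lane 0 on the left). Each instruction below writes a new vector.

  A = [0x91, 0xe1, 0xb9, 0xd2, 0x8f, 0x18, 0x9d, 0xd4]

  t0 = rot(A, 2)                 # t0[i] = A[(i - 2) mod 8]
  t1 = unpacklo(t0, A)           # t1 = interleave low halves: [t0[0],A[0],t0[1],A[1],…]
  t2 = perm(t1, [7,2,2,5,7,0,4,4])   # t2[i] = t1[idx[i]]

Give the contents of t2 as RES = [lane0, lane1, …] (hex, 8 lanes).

RES = [0xd2, 0xd4, 0xd4, 0xb9, 0xd2, 0x9d, 0x91, 0x91]

→ t0 |9d|d4|91|e1|b9|d2|8f|18|
→ t1 |9d|91|d4|e1|91|b9|e1|d2|
→ t2 |d2|d4|d4|b9|d2|9d|91|91|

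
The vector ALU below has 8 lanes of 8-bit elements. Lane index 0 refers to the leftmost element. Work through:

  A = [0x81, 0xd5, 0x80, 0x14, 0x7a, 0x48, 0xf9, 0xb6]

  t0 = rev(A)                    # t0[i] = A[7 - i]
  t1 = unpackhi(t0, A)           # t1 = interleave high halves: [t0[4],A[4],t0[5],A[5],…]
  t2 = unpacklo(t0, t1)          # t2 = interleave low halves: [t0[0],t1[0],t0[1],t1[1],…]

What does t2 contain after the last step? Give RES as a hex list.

→ t0 |b6|f9|48|7a|14|80|d5|81|
→ t1 |14|7a|80|48|d5|f9|81|b6|
→ t2 |b6|14|f9|7a|48|80|7a|48|

RES = [0xb6, 0x14, 0xf9, 0x7a, 0x48, 0x80, 0x7a, 0x48]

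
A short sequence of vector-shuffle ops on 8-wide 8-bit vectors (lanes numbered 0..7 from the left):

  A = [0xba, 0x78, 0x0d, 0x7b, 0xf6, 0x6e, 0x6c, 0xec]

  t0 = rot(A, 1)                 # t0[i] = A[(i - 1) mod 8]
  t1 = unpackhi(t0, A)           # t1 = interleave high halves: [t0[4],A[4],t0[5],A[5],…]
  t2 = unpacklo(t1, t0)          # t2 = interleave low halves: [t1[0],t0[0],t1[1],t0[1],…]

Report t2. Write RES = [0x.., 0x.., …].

RES = [ 0x7b  0xec  0xf6  0xba  0xf6  0x78  0x6e  0x0d ]

→ t0 |ec|ba|78|0d|7b|f6|6e|6c|
→ t1 |7b|f6|f6|6e|6e|6c|6c|ec|
→ t2 |7b|ec|f6|ba|f6|78|6e|0d|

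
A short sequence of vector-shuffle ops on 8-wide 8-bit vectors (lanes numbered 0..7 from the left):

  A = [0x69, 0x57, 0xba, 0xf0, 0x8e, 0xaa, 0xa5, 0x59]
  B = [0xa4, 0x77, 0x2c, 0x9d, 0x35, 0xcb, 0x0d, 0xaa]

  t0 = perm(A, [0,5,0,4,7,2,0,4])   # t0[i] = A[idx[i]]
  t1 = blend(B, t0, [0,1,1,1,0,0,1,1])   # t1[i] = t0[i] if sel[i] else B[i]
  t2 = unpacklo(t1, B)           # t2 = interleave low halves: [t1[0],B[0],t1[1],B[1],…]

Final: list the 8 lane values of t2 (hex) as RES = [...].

t0 = [0x69, 0xaa, 0x69, 0x8e, 0x59, 0xba, 0x69, 0x8e]
t1 = [0xa4, 0xaa, 0x69, 0x8e, 0x35, 0xcb, 0x69, 0x8e]
t2 = [0xa4, 0xa4, 0xaa, 0x77, 0x69, 0x2c, 0x8e, 0x9d]

RES = [0xa4, 0xa4, 0xaa, 0x77, 0x69, 0x2c, 0x8e, 0x9d]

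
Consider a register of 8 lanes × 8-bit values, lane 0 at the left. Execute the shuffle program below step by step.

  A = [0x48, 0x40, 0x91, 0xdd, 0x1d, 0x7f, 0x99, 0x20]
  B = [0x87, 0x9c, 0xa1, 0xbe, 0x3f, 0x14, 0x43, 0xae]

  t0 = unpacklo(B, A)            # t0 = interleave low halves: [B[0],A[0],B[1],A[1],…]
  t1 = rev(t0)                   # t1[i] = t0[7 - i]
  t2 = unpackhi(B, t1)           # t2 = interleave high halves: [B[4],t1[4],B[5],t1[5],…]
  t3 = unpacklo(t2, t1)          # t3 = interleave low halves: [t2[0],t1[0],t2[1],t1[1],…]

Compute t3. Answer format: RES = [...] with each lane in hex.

RES = [ 0x3f  0xdd  0x40  0xbe  0x14  0x91  0x9c  0xa1 ]

→ t0 |87|48|9c|40|a1|91|be|dd|
→ t1 |dd|be|91|a1|40|9c|48|87|
→ t2 |3f|40|14|9c|43|48|ae|87|
→ t3 |3f|dd|40|be|14|91|9c|a1|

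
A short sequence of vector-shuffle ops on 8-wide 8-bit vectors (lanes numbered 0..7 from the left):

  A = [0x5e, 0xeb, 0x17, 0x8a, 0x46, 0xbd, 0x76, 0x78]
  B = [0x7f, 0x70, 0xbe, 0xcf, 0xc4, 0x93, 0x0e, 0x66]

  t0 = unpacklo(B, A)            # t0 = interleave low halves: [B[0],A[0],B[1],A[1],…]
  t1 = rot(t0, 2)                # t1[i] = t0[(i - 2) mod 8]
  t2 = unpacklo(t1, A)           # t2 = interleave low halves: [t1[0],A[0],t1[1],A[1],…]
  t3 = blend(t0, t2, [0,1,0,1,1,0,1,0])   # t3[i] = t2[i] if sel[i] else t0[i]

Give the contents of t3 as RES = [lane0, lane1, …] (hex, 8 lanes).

t0 = [0x7f, 0x5e, 0x70, 0xeb, 0xbe, 0x17, 0xcf, 0x8a]
t1 = [0xcf, 0x8a, 0x7f, 0x5e, 0x70, 0xeb, 0xbe, 0x17]
t2 = [0xcf, 0x5e, 0x8a, 0xeb, 0x7f, 0x17, 0x5e, 0x8a]
t3 = [0x7f, 0x5e, 0x70, 0xeb, 0x7f, 0x17, 0x5e, 0x8a]

RES = [ 0x7f  0x5e  0x70  0xeb  0x7f  0x17  0x5e  0x8a ]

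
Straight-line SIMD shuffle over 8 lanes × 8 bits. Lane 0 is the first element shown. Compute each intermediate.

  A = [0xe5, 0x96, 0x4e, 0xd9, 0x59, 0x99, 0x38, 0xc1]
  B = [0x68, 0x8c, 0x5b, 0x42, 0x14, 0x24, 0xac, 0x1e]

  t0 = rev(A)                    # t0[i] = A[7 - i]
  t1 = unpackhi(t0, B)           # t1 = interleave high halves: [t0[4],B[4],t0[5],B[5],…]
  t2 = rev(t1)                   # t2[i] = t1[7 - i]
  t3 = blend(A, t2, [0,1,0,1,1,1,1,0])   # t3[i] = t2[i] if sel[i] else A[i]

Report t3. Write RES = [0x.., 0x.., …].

RES = [ 0xe5  0xe5  0x4e  0x96  0x24  0x4e  0x14  0xc1 ]

  t0: c1 38 99 59 d9 4e 96 e5
  t1: d9 14 4e 24 96 ac e5 1e
  t2: 1e e5 ac 96 24 4e 14 d9
  t3: e5 e5 4e 96 24 4e 14 c1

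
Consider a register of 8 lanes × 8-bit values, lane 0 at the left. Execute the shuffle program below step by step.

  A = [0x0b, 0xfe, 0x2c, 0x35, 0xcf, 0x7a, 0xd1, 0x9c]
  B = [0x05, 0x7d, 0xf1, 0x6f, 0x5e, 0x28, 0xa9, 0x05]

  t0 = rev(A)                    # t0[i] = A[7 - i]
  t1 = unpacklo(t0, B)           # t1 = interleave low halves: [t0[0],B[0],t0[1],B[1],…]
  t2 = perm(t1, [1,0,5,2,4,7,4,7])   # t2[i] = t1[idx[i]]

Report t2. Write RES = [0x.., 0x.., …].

→ t0 |9c|d1|7a|cf|35|2c|fe|0b|
→ t1 |9c|05|d1|7d|7a|f1|cf|6f|
→ t2 |05|9c|f1|d1|7a|6f|7a|6f|

RES = [ 0x05  0x9c  0xf1  0xd1  0x7a  0x6f  0x7a  0x6f ]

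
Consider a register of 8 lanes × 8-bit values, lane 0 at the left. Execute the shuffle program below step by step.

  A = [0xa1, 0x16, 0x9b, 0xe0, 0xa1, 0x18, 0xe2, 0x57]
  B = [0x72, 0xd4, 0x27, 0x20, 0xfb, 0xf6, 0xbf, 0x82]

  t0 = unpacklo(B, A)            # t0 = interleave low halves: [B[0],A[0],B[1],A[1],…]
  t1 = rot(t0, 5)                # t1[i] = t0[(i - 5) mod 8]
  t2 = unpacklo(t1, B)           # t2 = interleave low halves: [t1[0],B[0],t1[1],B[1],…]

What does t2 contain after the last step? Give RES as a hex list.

RES = [ 0x16  0x72  0x27  0xd4  0x9b  0x27  0x20  0x20 ]

  t0: 72 a1 d4 16 27 9b 20 e0
  t1: 16 27 9b 20 e0 72 a1 d4
  t2: 16 72 27 d4 9b 27 20 20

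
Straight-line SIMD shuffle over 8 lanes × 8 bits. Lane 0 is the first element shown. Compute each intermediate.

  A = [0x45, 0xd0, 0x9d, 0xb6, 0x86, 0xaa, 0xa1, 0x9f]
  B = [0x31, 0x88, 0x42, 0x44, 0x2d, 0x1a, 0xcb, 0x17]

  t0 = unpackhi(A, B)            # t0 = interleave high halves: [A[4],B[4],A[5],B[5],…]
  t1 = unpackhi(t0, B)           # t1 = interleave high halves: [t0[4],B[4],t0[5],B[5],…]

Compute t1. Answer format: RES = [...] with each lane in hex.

→ t0 |86|2d|aa|1a|a1|cb|9f|17|
→ t1 |a1|2d|cb|1a|9f|cb|17|17|

RES = [0xa1, 0x2d, 0xcb, 0x1a, 0x9f, 0xcb, 0x17, 0x17]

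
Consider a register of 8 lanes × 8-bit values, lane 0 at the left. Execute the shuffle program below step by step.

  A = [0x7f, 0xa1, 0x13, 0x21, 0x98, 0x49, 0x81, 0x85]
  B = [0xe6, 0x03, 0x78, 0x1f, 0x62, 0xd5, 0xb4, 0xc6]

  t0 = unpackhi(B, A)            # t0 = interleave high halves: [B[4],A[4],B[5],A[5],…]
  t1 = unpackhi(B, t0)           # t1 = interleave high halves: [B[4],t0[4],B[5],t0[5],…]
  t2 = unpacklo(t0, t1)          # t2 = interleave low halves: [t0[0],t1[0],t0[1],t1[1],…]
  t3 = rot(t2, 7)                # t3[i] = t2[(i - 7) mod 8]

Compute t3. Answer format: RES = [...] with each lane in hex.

→ t0 |62|98|d5|49|b4|81|c6|85|
→ t1 |62|b4|d5|81|b4|c6|c6|85|
→ t2 |62|62|98|b4|d5|d5|49|81|
→ t3 |62|98|b4|d5|d5|49|81|62|

RES = [ 0x62  0x98  0xb4  0xd5  0xd5  0x49  0x81  0x62 ]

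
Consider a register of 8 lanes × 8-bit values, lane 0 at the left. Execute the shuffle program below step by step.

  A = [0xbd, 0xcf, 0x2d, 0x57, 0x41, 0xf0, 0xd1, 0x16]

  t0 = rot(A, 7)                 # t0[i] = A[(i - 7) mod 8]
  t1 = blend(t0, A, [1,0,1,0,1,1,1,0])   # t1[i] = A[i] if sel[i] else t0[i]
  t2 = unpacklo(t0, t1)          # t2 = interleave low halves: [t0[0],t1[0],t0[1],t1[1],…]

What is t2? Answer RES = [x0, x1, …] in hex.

RES = [0xcf, 0xbd, 0x2d, 0x2d, 0x57, 0x2d, 0x41, 0x41]

t0 = [0xcf, 0x2d, 0x57, 0x41, 0xf0, 0xd1, 0x16, 0xbd]
t1 = [0xbd, 0x2d, 0x2d, 0x41, 0x41, 0xf0, 0xd1, 0xbd]
t2 = [0xcf, 0xbd, 0x2d, 0x2d, 0x57, 0x2d, 0x41, 0x41]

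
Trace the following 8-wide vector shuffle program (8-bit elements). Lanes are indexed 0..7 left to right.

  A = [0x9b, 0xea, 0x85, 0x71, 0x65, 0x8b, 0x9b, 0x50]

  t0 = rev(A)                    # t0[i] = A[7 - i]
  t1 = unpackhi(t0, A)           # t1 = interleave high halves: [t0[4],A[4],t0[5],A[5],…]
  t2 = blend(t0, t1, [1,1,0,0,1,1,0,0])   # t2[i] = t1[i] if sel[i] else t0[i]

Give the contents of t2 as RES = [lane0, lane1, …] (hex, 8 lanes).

  t0: 50 9b 8b 65 71 85 ea 9b
  t1: 71 65 85 8b ea 9b 9b 50
  t2: 71 65 8b 65 ea 9b ea 9b

RES = [0x71, 0x65, 0x8b, 0x65, 0xea, 0x9b, 0xea, 0x9b]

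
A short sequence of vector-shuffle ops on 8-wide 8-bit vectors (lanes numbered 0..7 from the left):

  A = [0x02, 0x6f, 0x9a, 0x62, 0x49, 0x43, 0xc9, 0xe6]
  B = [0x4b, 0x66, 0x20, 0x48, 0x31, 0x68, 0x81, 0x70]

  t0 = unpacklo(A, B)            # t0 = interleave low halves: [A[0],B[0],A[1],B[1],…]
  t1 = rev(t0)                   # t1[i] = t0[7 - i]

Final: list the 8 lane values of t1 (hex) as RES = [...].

RES = [ 0x48  0x62  0x20  0x9a  0x66  0x6f  0x4b  0x02 ]

t0 = [0x02, 0x4b, 0x6f, 0x66, 0x9a, 0x20, 0x62, 0x48]
t1 = [0x48, 0x62, 0x20, 0x9a, 0x66, 0x6f, 0x4b, 0x02]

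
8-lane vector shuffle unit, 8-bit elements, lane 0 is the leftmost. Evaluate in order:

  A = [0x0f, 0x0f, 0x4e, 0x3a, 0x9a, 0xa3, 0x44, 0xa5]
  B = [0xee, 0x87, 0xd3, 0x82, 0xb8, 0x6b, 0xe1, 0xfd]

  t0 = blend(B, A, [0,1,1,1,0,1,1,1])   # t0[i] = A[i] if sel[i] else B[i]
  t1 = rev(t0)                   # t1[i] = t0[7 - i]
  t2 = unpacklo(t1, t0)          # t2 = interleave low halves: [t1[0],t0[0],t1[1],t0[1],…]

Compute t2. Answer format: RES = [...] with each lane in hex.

  t0: ee 0f 4e 3a b8 a3 44 a5
  t1: a5 44 a3 b8 3a 4e 0f ee
  t2: a5 ee 44 0f a3 4e b8 3a

RES = [ 0xa5  0xee  0x44  0x0f  0xa3  0x4e  0xb8  0x3a ]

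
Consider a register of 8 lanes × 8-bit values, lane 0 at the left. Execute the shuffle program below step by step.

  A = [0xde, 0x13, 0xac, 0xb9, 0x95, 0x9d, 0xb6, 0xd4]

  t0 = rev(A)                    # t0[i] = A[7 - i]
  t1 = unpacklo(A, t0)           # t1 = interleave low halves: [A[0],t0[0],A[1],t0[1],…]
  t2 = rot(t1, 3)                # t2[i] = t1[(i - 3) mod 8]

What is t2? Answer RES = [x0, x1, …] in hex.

→ t0 |d4|b6|9d|95|b9|ac|13|de|
→ t1 |de|d4|13|b6|ac|9d|b9|95|
→ t2 |9d|b9|95|de|d4|13|b6|ac|

RES = [0x9d, 0xb9, 0x95, 0xde, 0xd4, 0x13, 0xb6, 0xac]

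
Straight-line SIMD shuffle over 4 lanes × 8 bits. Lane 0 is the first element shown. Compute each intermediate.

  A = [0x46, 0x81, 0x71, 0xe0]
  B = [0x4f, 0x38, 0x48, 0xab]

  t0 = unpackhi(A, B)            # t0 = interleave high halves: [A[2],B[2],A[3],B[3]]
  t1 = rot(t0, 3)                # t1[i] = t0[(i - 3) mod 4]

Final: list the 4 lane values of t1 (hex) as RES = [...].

RES = [ 0x48  0xe0  0xab  0x71 ]

t0 = [0x71, 0x48, 0xe0, 0xab]
t1 = [0x48, 0xe0, 0xab, 0x71]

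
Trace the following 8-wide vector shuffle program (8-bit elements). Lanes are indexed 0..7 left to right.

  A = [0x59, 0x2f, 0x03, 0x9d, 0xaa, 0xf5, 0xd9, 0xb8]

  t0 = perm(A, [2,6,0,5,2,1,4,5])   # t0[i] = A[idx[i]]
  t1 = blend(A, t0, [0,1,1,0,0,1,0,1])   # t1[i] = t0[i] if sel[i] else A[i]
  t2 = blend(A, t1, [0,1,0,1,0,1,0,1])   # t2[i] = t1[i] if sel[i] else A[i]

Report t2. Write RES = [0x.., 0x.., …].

→ t0 |03|d9|59|f5|03|2f|aa|f5|
→ t1 |59|d9|59|9d|aa|2f|d9|f5|
→ t2 |59|d9|03|9d|aa|2f|d9|f5|

RES = [0x59, 0xd9, 0x03, 0x9d, 0xaa, 0x2f, 0xd9, 0xf5]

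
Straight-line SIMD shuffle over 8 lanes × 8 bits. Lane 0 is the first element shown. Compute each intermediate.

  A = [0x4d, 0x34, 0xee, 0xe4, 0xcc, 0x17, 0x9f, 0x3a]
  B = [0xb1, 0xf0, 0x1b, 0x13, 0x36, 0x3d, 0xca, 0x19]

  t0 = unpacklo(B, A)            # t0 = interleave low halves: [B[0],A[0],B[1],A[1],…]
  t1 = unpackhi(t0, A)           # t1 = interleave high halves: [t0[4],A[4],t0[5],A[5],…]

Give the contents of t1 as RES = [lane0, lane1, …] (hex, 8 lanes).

t0 = [0xb1, 0x4d, 0xf0, 0x34, 0x1b, 0xee, 0x13, 0xe4]
t1 = [0x1b, 0xcc, 0xee, 0x17, 0x13, 0x9f, 0xe4, 0x3a]

RES = [ 0x1b  0xcc  0xee  0x17  0x13  0x9f  0xe4  0x3a ]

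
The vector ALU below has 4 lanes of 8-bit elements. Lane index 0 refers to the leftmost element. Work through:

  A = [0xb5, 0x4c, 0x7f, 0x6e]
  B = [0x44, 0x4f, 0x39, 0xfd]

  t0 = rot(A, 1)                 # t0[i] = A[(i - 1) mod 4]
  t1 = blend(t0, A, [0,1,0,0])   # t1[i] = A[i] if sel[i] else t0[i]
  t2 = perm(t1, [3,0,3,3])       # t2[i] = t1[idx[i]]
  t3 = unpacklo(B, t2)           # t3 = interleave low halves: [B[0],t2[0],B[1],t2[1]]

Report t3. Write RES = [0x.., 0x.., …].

RES = [ 0x44  0x7f  0x4f  0x6e ]

→ t0 |6e|b5|4c|7f|
→ t1 |6e|4c|4c|7f|
→ t2 |7f|6e|7f|7f|
→ t3 |44|7f|4f|6e|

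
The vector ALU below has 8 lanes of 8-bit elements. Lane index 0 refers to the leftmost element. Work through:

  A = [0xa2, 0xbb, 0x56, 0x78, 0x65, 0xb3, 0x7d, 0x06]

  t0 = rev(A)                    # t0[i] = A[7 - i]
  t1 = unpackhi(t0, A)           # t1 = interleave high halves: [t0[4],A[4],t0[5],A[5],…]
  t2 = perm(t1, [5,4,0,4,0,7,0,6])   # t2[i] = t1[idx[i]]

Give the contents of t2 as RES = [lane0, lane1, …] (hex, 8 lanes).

→ t0 |06|7d|b3|65|78|56|bb|a2|
→ t1 |78|65|56|b3|bb|7d|a2|06|
→ t2 |7d|bb|78|bb|78|06|78|a2|

RES = [0x7d, 0xbb, 0x78, 0xbb, 0x78, 0x06, 0x78, 0xa2]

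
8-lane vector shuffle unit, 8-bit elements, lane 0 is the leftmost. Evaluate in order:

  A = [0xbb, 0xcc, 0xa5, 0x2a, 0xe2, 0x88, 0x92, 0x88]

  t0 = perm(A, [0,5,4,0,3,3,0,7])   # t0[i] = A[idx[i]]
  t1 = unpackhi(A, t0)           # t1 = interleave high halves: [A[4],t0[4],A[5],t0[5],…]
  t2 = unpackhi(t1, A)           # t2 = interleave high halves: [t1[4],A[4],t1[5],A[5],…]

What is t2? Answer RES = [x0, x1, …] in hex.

RES = [0x92, 0xe2, 0xbb, 0x88, 0x88, 0x92, 0x88, 0x88]

t0 = [0xbb, 0x88, 0xe2, 0xbb, 0x2a, 0x2a, 0xbb, 0x88]
t1 = [0xe2, 0x2a, 0x88, 0x2a, 0x92, 0xbb, 0x88, 0x88]
t2 = [0x92, 0xe2, 0xbb, 0x88, 0x88, 0x92, 0x88, 0x88]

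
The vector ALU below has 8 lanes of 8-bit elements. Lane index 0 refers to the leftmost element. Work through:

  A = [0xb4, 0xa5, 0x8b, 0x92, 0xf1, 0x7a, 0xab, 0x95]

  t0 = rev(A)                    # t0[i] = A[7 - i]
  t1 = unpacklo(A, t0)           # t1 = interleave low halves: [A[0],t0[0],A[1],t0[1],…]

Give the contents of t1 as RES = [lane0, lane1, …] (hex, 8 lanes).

RES = [ 0xb4  0x95  0xa5  0xab  0x8b  0x7a  0x92  0xf1 ]

  t0: 95 ab 7a f1 92 8b a5 b4
  t1: b4 95 a5 ab 8b 7a 92 f1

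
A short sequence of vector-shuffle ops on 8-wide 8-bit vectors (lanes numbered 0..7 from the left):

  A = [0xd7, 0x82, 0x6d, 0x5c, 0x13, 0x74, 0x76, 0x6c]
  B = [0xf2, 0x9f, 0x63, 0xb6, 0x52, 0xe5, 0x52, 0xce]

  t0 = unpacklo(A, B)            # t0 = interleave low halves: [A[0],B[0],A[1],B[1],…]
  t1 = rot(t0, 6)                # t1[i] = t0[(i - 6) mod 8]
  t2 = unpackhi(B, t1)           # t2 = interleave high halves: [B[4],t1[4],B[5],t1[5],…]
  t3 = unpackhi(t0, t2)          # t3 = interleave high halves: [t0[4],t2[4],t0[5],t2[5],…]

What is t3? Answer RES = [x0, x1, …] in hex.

→ t0 |d7|f2|82|9f|6d|63|5c|b6|
→ t1 |82|9f|6d|63|5c|b6|d7|f2|
→ t2 |52|5c|e5|b6|52|d7|ce|f2|
→ t3 |6d|52|63|d7|5c|ce|b6|f2|

RES = [ 0x6d  0x52  0x63  0xd7  0x5c  0xce  0xb6  0xf2 ]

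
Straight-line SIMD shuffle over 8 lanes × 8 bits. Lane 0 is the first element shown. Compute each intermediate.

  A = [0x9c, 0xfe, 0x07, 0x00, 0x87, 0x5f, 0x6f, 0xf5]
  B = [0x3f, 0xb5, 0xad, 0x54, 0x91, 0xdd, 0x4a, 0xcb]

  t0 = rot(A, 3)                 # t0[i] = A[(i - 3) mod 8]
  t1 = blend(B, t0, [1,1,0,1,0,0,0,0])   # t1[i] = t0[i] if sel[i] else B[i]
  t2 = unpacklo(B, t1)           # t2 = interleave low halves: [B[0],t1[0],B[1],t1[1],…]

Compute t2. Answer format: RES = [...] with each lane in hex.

RES = [ 0x3f  0x5f  0xb5  0x6f  0xad  0xad  0x54  0x9c ]

t0 = [0x5f, 0x6f, 0xf5, 0x9c, 0xfe, 0x07, 0x00, 0x87]
t1 = [0x5f, 0x6f, 0xad, 0x9c, 0x91, 0xdd, 0x4a, 0xcb]
t2 = [0x3f, 0x5f, 0xb5, 0x6f, 0xad, 0xad, 0x54, 0x9c]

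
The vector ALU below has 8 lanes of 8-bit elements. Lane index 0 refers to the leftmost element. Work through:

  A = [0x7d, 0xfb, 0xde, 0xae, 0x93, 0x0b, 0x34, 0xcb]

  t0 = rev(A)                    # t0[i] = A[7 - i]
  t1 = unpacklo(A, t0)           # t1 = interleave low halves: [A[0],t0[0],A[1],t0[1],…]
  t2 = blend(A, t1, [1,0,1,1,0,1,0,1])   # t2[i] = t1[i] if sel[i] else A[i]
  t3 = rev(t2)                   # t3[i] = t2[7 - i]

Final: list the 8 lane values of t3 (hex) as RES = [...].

  t0: cb 34 0b 93 ae de fb 7d
  t1: 7d cb fb 34 de 0b ae 93
  t2: 7d fb fb 34 93 0b 34 93
  t3: 93 34 0b 93 34 fb fb 7d

RES = [0x93, 0x34, 0x0b, 0x93, 0x34, 0xfb, 0xfb, 0x7d]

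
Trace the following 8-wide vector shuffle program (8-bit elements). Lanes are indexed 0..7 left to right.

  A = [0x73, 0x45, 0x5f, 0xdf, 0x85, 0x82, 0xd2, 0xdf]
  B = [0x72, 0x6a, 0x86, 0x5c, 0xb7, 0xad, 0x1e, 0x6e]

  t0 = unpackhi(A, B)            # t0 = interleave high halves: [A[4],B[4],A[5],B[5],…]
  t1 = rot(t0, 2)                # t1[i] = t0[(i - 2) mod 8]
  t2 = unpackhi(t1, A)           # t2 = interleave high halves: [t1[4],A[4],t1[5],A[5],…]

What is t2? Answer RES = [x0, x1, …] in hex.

RES = [0x82, 0x85, 0xad, 0x82, 0xd2, 0xd2, 0x1e, 0xdf]

t0 = [0x85, 0xb7, 0x82, 0xad, 0xd2, 0x1e, 0xdf, 0x6e]
t1 = [0xdf, 0x6e, 0x85, 0xb7, 0x82, 0xad, 0xd2, 0x1e]
t2 = [0x82, 0x85, 0xad, 0x82, 0xd2, 0xd2, 0x1e, 0xdf]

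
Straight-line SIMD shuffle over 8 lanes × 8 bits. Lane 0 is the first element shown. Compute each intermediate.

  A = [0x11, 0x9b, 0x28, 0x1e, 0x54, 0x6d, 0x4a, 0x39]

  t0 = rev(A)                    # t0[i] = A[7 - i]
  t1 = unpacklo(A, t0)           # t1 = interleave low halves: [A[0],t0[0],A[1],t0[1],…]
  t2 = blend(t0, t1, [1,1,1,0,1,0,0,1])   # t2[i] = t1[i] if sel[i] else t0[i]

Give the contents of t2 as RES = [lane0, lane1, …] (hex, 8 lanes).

RES = [ 0x11  0x39  0x9b  0x54  0x28  0x28  0x9b  0x54 ]

  t0: 39 4a 6d 54 1e 28 9b 11
  t1: 11 39 9b 4a 28 6d 1e 54
  t2: 11 39 9b 54 28 28 9b 54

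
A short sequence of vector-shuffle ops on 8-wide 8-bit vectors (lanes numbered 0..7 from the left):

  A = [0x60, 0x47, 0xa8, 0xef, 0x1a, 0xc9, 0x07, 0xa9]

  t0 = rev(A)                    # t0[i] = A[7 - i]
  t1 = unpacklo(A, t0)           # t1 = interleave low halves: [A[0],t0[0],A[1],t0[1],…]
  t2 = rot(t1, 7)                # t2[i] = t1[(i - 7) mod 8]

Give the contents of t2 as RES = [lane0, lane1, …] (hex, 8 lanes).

t0 = [0xa9, 0x07, 0xc9, 0x1a, 0xef, 0xa8, 0x47, 0x60]
t1 = [0x60, 0xa9, 0x47, 0x07, 0xa8, 0xc9, 0xef, 0x1a]
t2 = [0xa9, 0x47, 0x07, 0xa8, 0xc9, 0xef, 0x1a, 0x60]

RES = [0xa9, 0x47, 0x07, 0xa8, 0xc9, 0xef, 0x1a, 0x60]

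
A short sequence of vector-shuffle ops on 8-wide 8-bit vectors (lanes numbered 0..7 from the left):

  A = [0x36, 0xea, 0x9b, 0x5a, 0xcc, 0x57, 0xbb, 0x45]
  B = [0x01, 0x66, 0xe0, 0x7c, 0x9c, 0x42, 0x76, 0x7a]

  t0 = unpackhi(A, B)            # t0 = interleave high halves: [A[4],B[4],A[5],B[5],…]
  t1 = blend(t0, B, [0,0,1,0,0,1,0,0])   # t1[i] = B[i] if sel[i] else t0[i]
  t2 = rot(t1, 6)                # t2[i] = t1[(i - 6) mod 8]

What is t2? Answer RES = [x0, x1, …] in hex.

RES = [ 0xe0  0x42  0xbb  0x42  0x45  0x7a  0xcc  0x9c ]

t0 = [0xcc, 0x9c, 0x57, 0x42, 0xbb, 0x76, 0x45, 0x7a]
t1 = [0xcc, 0x9c, 0xe0, 0x42, 0xbb, 0x42, 0x45, 0x7a]
t2 = [0xe0, 0x42, 0xbb, 0x42, 0x45, 0x7a, 0xcc, 0x9c]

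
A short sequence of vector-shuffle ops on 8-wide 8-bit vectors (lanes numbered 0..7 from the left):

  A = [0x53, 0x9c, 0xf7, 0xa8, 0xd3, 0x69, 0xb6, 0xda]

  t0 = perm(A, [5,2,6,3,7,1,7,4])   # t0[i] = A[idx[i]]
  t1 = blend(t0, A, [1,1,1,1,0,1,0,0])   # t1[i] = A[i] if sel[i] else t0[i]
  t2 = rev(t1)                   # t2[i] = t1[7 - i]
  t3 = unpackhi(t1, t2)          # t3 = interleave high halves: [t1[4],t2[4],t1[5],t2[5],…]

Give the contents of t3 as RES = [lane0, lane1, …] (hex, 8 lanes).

→ t0 |69|f7|b6|a8|da|9c|da|d3|
→ t1 |53|9c|f7|a8|da|69|da|d3|
→ t2 |d3|da|69|da|a8|f7|9c|53|
→ t3 |da|a8|69|f7|da|9c|d3|53|

RES = [0xda, 0xa8, 0x69, 0xf7, 0xda, 0x9c, 0xd3, 0x53]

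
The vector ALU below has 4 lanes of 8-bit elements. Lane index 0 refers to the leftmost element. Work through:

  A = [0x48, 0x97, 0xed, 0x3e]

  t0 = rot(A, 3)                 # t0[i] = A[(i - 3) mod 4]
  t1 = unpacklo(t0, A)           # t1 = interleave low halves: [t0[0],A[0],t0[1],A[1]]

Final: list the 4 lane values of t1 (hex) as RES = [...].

  t0: 97 ed 3e 48
  t1: 97 48 ed 97

RES = [ 0x97  0x48  0xed  0x97 ]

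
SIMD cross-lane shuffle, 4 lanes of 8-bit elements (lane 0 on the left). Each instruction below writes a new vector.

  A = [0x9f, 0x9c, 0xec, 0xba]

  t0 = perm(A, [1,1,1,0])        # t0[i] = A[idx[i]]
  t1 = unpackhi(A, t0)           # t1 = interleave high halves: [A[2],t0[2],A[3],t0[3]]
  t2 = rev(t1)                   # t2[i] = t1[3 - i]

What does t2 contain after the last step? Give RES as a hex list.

RES = [0x9f, 0xba, 0x9c, 0xec]

  t0: 9c 9c 9c 9f
  t1: ec 9c ba 9f
  t2: 9f ba 9c ec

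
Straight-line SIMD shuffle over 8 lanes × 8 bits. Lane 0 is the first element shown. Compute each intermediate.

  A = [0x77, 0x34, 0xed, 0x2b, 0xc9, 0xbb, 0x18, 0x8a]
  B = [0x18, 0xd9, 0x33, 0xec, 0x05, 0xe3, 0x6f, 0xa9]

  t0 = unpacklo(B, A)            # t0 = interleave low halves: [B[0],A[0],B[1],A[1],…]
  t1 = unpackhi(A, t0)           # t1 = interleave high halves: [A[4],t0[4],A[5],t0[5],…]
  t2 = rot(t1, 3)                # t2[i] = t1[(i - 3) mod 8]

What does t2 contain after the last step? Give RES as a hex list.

RES = [0xec, 0x8a, 0x2b, 0xc9, 0x33, 0xbb, 0xed, 0x18]

→ t0 |18|77|d9|34|33|ed|ec|2b|
→ t1 |c9|33|bb|ed|18|ec|8a|2b|
→ t2 |ec|8a|2b|c9|33|bb|ed|18|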